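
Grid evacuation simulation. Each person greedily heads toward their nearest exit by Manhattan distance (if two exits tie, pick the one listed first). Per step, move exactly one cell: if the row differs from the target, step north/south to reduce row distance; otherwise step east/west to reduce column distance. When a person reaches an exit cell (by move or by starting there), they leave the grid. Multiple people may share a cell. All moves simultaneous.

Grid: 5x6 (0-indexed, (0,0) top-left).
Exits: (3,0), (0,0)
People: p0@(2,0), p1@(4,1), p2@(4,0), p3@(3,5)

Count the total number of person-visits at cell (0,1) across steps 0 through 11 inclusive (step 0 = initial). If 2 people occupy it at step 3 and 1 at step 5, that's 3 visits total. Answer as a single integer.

Answer: 0

Derivation:
Step 0: p0@(2,0) p1@(4,1) p2@(4,0) p3@(3,5) -> at (0,1): 0 [-], cum=0
Step 1: p0@ESC p1@(3,1) p2@ESC p3@(3,4) -> at (0,1): 0 [-], cum=0
Step 2: p0@ESC p1@ESC p2@ESC p3@(3,3) -> at (0,1): 0 [-], cum=0
Step 3: p0@ESC p1@ESC p2@ESC p3@(3,2) -> at (0,1): 0 [-], cum=0
Step 4: p0@ESC p1@ESC p2@ESC p3@(3,1) -> at (0,1): 0 [-], cum=0
Step 5: p0@ESC p1@ESC p2@ESC p3@ESC -> at (0,1): 0 [-], cum=0
Total visits = 0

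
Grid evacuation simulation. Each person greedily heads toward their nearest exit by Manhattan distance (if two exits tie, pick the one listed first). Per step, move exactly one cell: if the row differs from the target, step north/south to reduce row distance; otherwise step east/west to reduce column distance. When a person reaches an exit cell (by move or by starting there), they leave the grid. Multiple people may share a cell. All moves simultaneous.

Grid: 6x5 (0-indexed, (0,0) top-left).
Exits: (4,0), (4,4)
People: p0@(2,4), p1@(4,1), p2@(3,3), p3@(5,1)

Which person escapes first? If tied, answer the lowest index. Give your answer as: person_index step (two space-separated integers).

Step 1: p0:(2,4)->(3,4) | p1:(4,1)->(4,0)->EXIT | p2:(3,3)->(4,3) | p3:(5,1)->(4,1)
Step 2: p0:(3,4)->(4,4)->EXIT | p1:escaped | p2:(4,3)->(4,4)->EXIT | p3:(4,1)->(4,0)->EXIT
Exit steps: [2, 1, 2, 2]
First to escape: p1 at step 1

Answer: 1 1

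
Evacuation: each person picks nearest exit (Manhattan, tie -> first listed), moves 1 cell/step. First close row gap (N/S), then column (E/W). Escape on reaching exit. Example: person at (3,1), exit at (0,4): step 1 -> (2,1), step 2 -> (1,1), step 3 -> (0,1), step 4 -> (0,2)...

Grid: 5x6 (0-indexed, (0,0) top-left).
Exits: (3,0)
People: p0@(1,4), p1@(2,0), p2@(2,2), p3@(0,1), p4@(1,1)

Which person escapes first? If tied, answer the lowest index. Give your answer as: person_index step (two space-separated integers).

Step 1: p0:(1,4)->(2,4) | p1:(2,0)->(3,0)->EXIT | p2:(2,2)->(3,2) | p3:(0,1)->(1,1) | p4:(1,1)->(2,1)
Step 2: p0:(2,4)->(3,4) | p1:escaped | p2:(3,2)->(3,1) | p3:(1,1)->(2,1) | p4:(2,1)->(3,1)
Step 3: p0:(3,4)->(3,3) | p1:escaped | p2:(3,1)->(3,0)->EXIT | p3:(2,1)->(3,1) | p4:(3,1)->(3,0)->EXIT
Step 4: p0:(3,3)->(3,2) | p1:escaped | p2:escaped | p3:(3,1)->(3,0)->EXIT | p4:escaped
Step 5: p0:(3,2)->(3,1) | p1:escaped | p2:escaped | p3:escaped | p4:escaped
Step 6: p0:(3,1)->(3,0)->EXIT | p1:escaped | p2:escaped | p3:escaped | p4:escaped
Exit steps: [6, 1, 3, 4, 3]
First to escape: p1 at step 1

Answer: 1 1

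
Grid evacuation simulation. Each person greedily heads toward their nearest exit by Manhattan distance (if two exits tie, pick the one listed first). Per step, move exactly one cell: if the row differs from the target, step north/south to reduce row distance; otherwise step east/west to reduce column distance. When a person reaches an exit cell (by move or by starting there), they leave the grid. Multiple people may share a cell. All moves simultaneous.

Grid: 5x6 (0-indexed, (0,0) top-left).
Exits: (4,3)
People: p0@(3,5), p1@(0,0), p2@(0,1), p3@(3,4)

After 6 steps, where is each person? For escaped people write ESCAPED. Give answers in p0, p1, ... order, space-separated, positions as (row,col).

Step 1: p0:(3,5)->(4,5) | p1:(0,0)->(1,0) | p2:(0,1)->(1,1) | p3:(3,4)->(4,4)
Step 2: p0:(4,5)->(4,4) | p1:(1,0)->(2,0) | p2:(1,1)->(2,1) | p3:(4,4)->(4,3)->EXIT
Step 3: p0:(4,4)->(4,3)->EXIT | p1:(2,0)->(3,0) | p2:(2,1)->(3,1) | p3:escaped
Step 4: p0:escaped | p1:(3,0)->(4,0) | p2:(3,1)->(4,1) | p3:escaped
Step 5: p0:escaped | p1:(4,0)->(4,1) | p2:(4,1)->(4,2) | p3:escaped
Step 6: p0:escaped | p1:(4,1)->(4,2) | p2:(4,2)->(4,3)->EXIT | p3:escaped

ESCAPED (4,2) ESCAPED ESCAPED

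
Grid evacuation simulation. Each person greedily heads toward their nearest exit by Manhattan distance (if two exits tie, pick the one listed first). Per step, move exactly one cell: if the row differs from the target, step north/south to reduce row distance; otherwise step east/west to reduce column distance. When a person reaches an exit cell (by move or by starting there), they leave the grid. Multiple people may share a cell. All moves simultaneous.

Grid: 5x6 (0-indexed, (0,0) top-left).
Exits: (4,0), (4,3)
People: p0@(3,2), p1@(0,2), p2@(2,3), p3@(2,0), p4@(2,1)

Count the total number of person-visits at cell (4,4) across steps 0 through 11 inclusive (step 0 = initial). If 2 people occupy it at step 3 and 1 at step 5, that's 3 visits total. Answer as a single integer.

Answer: 0

Derivation:
Step 0: p0@(3,2) p1@(0,2) p2@(2,3) p3@(2,0) p4@(2,1) -> at (4,4): 0 [-], cum=0
Step 1: p0@(4,2) p1@(1,2) p2@(3,3) p3@(3,0) p4@(3,1) -> at (4,4): 0 [-], cum=0
Step 2: p0@ESC p1@(2,2) p2@ESC p3@ESC p4@(4,1) -> at (4,4): 0 [-], cum=0
Step 3: p0@ESC p1@(3,2) p2@ESC p3@ESC p4@ESC -> at (4,4): 0 [-], cum=0
Step 4: p0@ESC p1@(4,2) p2@ESC p3@ESC p4@ESC -> at (4,4): 0 [-], cum=0
Step 5: p0@ESC p1@ESC p2@ESC p3@ESC p4@ESC -> at (4,4): 0 [-], cum=0
Total visits = 0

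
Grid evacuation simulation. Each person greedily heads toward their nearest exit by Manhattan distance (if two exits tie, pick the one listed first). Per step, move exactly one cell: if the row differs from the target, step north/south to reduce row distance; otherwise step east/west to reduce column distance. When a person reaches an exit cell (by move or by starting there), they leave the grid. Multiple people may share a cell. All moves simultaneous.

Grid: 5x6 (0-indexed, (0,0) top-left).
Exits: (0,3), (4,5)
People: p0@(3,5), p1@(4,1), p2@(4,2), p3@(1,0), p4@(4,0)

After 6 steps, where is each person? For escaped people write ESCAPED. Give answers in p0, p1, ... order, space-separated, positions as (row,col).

Step 1: p0:(3,5)->(4,5)->EXIT | p1:(4,1)->(4,2) | p2:(4,2)->(4,3) | p3:(1,0)->(0,0) | p4:(4,0)->(4,1)
Step 2: p0:escaped | p1:(4,2)->(4,3) | p2:(4,3)->(4,4) | p3:(0,0)->(0,1) | p4:(4,1)->(4,2)
Step 3: p0:escaped | p1:(4,3)->(4,4) | p2:(4,4)->(4,5)->EXIT | p3:(0,1)->(0,2) | p4:(4,2)->(4,3)
Step 4: p0:escaped | p1:(4,4)->(4,5)->EXIT | p2:escaped | p3:(0,2)->(0,3)->EXIT | p4:(4,3)->(4,4)
Step 5: p0:escaped | p1:escaped | p2:escaped | p3:escaped | p4:(4,4)->(4,5)->EXIT

ESCAPED ESCAPED ESCAPED ESCAPED ESCAPED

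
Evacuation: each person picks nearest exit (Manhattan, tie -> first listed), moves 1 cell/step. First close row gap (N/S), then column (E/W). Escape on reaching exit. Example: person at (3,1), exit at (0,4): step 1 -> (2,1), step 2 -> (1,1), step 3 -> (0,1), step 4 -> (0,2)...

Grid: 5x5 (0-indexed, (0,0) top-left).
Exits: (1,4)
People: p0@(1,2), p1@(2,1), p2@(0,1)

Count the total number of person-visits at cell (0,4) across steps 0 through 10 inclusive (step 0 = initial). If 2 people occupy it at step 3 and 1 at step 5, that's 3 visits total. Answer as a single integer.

Step 0: p0@(1,2) p1@(2,1) p2@(0,1) -> at (0,4): 0 [-], cum=0
Step 1: p0@(1,3) p1@(1,1) p2@(1,1) -> at (0,4): 0 [-], cum=0
Step 2: p0@ESC p1@(1,2) p2@(1,2) -> at (0,4): 0 [-], cum=0
Step 3: p0@ESC p1@(1,3) p2@(1,3) -> at (0,4): 0 [-], cum=0
Step 4: p0@ESC p1@ESC p2@ESC -> at (0,4): 0 [-], cum=0
Total visits = 0

Answer: 0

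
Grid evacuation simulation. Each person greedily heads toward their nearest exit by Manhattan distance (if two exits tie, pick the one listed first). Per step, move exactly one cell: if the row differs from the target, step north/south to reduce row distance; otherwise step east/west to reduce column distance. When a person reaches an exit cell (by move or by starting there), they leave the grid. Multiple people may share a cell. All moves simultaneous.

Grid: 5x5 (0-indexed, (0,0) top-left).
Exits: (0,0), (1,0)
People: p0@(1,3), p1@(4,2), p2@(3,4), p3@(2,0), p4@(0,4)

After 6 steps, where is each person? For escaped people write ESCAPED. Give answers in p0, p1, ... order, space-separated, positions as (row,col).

Step 1: p0:(1,3)->(1,2) | p1:(4,2)->(3,2) | p2:(3,4)->(2,4) | p3:(2,0)->(1,0)->EXIT | p4:(0,4)->(0,3)
Step 2: p0:(1,2)->(1,1) | p1:(3,2)->(2,2) | p2:(2,4)->(1,4) | p3:escaped | p4:(0,3)->(0,2)
Step 3: p0:(1,1)->(1,0)->EXIT | p1:(2,2)->(1,2) | p2:(1,4)->(1,3) | p3:escaped | p4:(0,2)->(0,1)
Step 4: p0:escaped | p1:(1,2)->(1,1) | p2:(1,3)->(1,2) | p3:escaped | p4:(0,1)->(0,0)->EXIT
Step 5: p0:escaped | p1:(1,1)->(1,0)->EXIT | p2:(1,2)->(1,1) | p3:escaped | p4:escaped
Step 6: p0:escaped | p1:escaped | p2:(1,1)->(1,0)->EXIT | p3:escaped | p4:escaped

ESCAPED ESCAPED ESCAPED ESCAPED ESCAPED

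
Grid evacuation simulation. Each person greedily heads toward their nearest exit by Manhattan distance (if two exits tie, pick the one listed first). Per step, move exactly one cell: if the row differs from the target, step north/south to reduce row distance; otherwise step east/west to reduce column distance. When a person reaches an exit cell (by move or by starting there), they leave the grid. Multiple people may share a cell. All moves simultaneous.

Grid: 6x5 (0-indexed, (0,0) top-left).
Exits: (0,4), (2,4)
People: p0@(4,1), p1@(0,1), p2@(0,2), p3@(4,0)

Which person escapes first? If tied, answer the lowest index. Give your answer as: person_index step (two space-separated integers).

Step 1: p0:(4,1)->(3,1) | p1:(0,1)->(0,2) | p2:(0,2)->(0,3) | p3:(4,0)->(3,0)
Step 2: p0:(3,1)->(2,1) | p1:(0,2)->(0,3) | p2:(0,3)->(0,4)->EXIT | p3:(3,0)->(2,0)
Step 3: p0:(2,1)->(2,2) | p1:(0,3)->(0,4)->EXIT | p2:escaped | p3:(2,0)->(2,1)
Step 4: p0:(2,2)->(2,3) | p1:escaped | p2:escaped | p3:(2,1)->(2,2)
Step 5: p0:(2,3)->(2,4)->EXIT | p1:escaped | p2:escaped | p3:(2,2)->(2,3)
Step 6: p0:escaped | p1:escaped | p2:escaped | p3:(2,3)->(2,4)->EXIT
Exit steps: [5, 3, 2, 6]
First to escape: p2 at step 2

Answer: 2 2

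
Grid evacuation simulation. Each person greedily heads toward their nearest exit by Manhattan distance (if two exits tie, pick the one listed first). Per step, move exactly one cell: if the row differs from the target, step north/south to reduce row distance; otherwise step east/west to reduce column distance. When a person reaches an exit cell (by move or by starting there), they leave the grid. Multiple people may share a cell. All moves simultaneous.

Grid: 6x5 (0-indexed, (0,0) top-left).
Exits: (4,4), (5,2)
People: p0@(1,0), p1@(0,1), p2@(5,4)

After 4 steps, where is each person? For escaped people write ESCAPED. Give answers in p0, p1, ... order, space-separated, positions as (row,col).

Step 1: p0:(1,0)->(2,0) | p1:(0,1)->(1,1) | p2:(5,4)->(4,4)->EXIT
Step 2: p0:(2,0)->(3,0) | p1:(1,1)->(2,1) | p2:escaped
Step 3: p0:(3,0)->(4,0) | p1:(2,1)->(3,1) | p2:escaped
Step 4: p0:(4,0)->(5,0) | p1:(3,1)->(4,1) | p2:escaped

(5,0) (4,1) ESCAPED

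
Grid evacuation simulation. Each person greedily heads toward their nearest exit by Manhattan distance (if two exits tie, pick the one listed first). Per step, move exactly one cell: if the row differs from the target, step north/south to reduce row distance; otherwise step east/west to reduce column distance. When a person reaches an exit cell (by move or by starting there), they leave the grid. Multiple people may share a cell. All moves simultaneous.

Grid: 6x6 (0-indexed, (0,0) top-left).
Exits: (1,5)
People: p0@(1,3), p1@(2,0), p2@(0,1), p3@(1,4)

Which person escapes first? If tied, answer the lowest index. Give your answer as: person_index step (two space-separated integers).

Answer: 3 1

Derivation:
Step 1: p0:(1,3)->(1,4) | p1:(2,0)->(1,0) | p2:(0,1)->(1,1) | p3:(1,4)->(1,5)->EXIT
Step 2: p0:(1,4)->(1,5)->EXIT | p1:(1,0)->(1,1) | p2:(1,1)->(1,2) | p3:escaped
Step 3: p0:escaped | p1:(1,1)->(1,2) | p2:(1,2)->(1,3) | p3:escaped
Step 4: p0:escaped | p1:(1,2)->(1,3) | p2:(1,3)->(1,4) | p3:escaped
Step 5: p0:escaped | p1:(1,3)->(1,4) | p2:(1,4)->(1,5)->EXIT | p3:escaped
Step 6: p0:escaped | p1:(1,4)->(1,5)->EXIT | p2:escaped | p3:escaped
Exit steps: [2, 6, 5, 1]
First to escape: p3 at step 1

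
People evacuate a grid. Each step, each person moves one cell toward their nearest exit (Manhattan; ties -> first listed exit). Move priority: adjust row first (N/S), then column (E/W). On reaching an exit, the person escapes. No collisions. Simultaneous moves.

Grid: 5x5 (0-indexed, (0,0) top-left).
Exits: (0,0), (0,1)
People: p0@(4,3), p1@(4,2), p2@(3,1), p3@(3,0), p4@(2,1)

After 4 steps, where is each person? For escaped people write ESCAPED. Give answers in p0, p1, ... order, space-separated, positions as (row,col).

Step 1: p0:(4,3)->(3,3) | p1:(4,2)->(3,2) | p2:(3,1)->(2,1) | p3:(3,0)->(2,0) | p4:(2,1)->(1,1)
Step 2: p0:(3,3)->(2,3) | p1:(3,2)->(2,2) | p2:(2,1)->(1,1) | p3:(2,0)->(1,0) | p4:(1,1)->(0,1)->EXIT
Step 3: p0:(2,3)->(1,3) | p1:(2,2)->(1,2) | p2:(1,1)->(0,1)->EXIT | p3:(1,0)->(0,0)->EXIT | p4:escaped
Step 4: p0:(1,3)->(0,3) | p1:(1,2)->(0,2) | p2:escaped | p3:escaped | p4:escaped

(0,3) (0,2) ESCAPED ESCAPED ESCAPED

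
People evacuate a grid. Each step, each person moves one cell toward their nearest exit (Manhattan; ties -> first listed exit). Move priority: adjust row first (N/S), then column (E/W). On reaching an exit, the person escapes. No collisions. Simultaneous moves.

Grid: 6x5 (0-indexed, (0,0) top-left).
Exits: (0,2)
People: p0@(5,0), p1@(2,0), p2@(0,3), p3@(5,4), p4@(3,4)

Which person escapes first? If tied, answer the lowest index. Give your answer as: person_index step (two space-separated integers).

Step 1: p0:(5,0)->(4,0) | p1:(2,0)->(1,0) | p2:(0,3)->(0,2)->EXIT | p3:(5,4)->(4,4) | p4:(3,4)->(2,4)
Step 2: p0:(4,0)->(3,0) | p1:(1,0)->(0,0) | p2:escaped | p3:(4,4)->(3,4) | p4:(2,4)->(1,4)
Step 3: p0:(3,0)->(2,0) | p1:(0,0)->(0,1) | p2:escaped | p3:(3,4)->(2,4) | p4:(1,4)->(0,4)
Step 4: p0:(2,0)->(1,0) | p1:(0,1)->(0,2)->EXIT | p2:escaped | p3:(2,4)->(1,4) | p4:(0,4)->(0,3)
Step 5: p0:(1,0)->(0,0) | p1:escaped | p2:escaped | p3:(1,4)->(0,4) | p4:(0,3)->(0,2)->EXIT
Step 6: p0:(0,0)->(0,1) | p1:escaped | p2:escaped | p3:(0,4)->(0,3) | p4:escaped
Step 7: p0:(0,1)->(0,2)->EXIT | p1:escaped | p2:escaped | p3:(0,3)->(0,2)->EXIT | p4:escaped
Exit steps: [7, 4, 1, 7, 5]
First to escape: p2 at step 1

Answer: 2 1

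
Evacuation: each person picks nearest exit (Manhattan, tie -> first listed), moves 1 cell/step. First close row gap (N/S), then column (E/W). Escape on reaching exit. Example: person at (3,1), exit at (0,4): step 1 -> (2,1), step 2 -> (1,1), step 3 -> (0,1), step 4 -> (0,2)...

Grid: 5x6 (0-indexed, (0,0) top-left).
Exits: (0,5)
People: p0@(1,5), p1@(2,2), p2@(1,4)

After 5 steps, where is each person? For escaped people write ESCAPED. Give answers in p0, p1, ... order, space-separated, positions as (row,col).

Step 1: p0:(1,5)->(0,5)->EXIT | p1:(2,2)->(1,2) | p2:(1,4)->(0,4)
Step 2: p0:escaped | p1:(1,2)->(0,2) | p2:(0,4)->(0,5)->EXIT
Step 3: p0:escaped | p1:(0,2)->(0,3) | p2:escaped
Step 4: p0:escaped | p1:(0,3)->(0,4) | p2:escaped
Step 5: p0:escaped | p1:(0,4)->(0,5)->EXIT | p2:escaped

ESCAPED ESCAPED ESCAPED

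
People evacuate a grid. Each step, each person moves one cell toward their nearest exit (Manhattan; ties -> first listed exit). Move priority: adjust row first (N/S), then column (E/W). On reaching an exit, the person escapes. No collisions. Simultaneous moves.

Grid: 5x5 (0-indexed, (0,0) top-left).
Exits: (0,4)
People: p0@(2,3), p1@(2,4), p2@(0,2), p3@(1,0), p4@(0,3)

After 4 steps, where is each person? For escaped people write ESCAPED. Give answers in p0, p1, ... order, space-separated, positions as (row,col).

Step 1: p0:(2,3)->(1,3) | p1:(2,4)->(1,4) | p2:(0,2)->(0,3) | p3:(1,0)->(0,0) | p4:(0,3)->(0,4)->EXIT
Step 2: p0:(1,3)->(0,3) | p1:(1,4)->(0,4)->EXIT | p2:(0,3)->(0,4)->EXIT | p3:(0,0)->(0,1) | p4:escaped
Step 3: p0:(0,3)->(0,4)->EXIT | p1:escaped | p2:escaped | p3:(0,1)->(0,2) | p4:escaped
Step 4: p0:escaped | p1:escaped | p2:escaped | p3:(0,2)->(0,3) | p4:escaped

ESCAPED ESCAPED ESCAPED (0,3) ESCAPED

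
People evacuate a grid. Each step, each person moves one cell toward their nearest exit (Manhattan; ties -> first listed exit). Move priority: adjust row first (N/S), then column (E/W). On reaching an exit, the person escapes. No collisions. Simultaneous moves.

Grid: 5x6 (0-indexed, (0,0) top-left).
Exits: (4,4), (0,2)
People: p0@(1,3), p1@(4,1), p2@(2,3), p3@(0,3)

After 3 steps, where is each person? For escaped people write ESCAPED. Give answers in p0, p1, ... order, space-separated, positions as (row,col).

Step 1: p0:(1,3)->(0,3) | p1:(4,1)->(4,2) | p2:(2,3)->(3,3) | p3:(0,3)->(0,2)->EXIT
Step 2: p0:(0,3)->(0,2)->EXIT | p1:(4,2)->(4,3) | p2:(3,3)->(4,3) | p3:escaped
Step 3: p0:escaped | p1:(4,3)->(4,4)->EXIT | p2:(4,3)->(4,4)->EXIT | p3:escaped

ESCAPED ESCAPED ESCAPED ESCAPED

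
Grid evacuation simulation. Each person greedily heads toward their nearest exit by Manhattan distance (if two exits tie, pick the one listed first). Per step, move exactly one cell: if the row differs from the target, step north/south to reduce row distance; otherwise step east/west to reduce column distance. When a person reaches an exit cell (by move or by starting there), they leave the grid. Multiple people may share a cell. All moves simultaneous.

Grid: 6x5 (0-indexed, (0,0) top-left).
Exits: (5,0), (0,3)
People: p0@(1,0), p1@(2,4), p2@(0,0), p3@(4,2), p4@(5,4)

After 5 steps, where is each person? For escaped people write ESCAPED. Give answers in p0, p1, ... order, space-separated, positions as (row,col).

Step 1: p0:(1,0)->(2,0) | p1:(2,4)->(1,4) | p2:(0,0)->(0,1) | p3:(4,2)->(5,2) | p4:(5,4)->(5,3)
Step 2: p0:(2,0)->(3,0) | p1:(1,4)->(0,4) | p2:(0,1)->(0,2) | p3:(5,2)->(5,1) | p4:(5,3)->(5,2)
Step 3: p0:(3,0)->(4,0) | p1:(0,4)->(0,3)->EXIT | p2:(0,2)->(0,3)->EXIT | p3:(5,1)->(5,0)->EXIT | p4:(5,2)->(5,1)
Step 4: p0:(4,0)->(5,0)->EXIT | p1:escaped | p2:escaped | p3:escaped | p4:(5,1)->(5,0)->EXIT

ESCAPED ESCAPED ESCAPED ESCAPED ESCAPED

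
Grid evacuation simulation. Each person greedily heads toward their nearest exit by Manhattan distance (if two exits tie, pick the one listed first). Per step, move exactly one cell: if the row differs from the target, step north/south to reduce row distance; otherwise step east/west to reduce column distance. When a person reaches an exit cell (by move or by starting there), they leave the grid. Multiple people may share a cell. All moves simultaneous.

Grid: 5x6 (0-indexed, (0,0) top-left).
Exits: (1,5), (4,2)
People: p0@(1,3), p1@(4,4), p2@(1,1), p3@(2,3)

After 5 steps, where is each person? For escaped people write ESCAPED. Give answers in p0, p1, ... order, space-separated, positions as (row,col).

Step 1: p0:(1,3)->(1,4) | p1:(4,4)->(4,3) | p2:(1,1)->(1,2) | p3:(2,3)->(1,3)
Step 2: p0:(1,4)->(1,5)->EXIT | p1:(4,3)->(4,2)->EXIT | p2:(1,2)->(1,3) | p3:(1,3)->(1,4)
Step 3: p0:escaped | p1:escaped | p2:(1,3)->(1,4) | p3:(1,4)->(1,5)->EXIT
Step 4: p0:escaped | p1:escaped | p2:(1,4)->(1,5)->EXIT | p3:escaped

ESCAPED ESCAPED ESCAPED ESCAPED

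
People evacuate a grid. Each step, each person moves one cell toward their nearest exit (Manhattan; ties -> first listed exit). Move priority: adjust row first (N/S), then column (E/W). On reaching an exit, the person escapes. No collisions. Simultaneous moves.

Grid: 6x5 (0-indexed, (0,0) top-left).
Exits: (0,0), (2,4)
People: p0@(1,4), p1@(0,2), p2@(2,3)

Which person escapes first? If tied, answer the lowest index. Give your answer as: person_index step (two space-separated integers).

Answer: 0 1

Derivation:
Step 1: p0:(1,4)->(2,4)->EXIT | p1:(0,2)->(0,1) | p2:(2,3)->(2,4)->EXIT
Step 2: p0:escaped | p1:(0,1)->(0,0)->EXIT | p2:escaped
Exit steps: [1, 2, 1]
First to escape: p0 at step 1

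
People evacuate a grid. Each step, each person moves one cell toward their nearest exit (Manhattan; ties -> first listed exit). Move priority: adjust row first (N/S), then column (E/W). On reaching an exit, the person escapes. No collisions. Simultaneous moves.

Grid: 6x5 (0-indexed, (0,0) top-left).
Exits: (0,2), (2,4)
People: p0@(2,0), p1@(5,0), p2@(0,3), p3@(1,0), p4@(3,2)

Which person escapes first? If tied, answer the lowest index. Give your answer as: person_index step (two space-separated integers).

Step 1: p0:(2,0)->(1,0) | p1:(5,0)->(4,0) | p2:(0,3)->(0,2)->EXIT | p3:(1,0)->(0,0) | p4:(3,2)->(2,2)
Step 2: p0:(1,0)->(0,0) | p1:(4,0)->(3,0) | p2:escaped | p3:(0,0)->(0,1) | p4:(2,2)->(1,2)
Step 3: p0:(0,0)->(0,1) | p1:(3,0)->(2,0) | p2:escaped | p3:(0,1)->(0,2)->EXIT | p4:(1,2)->(0,2)->EXIT
Step 4: p0:(0,1)->(0,2)->EXIT | p1:(2,0)->(1,0) | p2:escaped | p3:escaped | p4:escaped
Step 5: p0:escaped | p1:(1,0)->(0,0) | p2:escaped | p3:escaped | p4:escaped
Step 6: p0:escaped | p1:(0,0)->(0,1) | p2:escaped | p3:escaped | p4:escaped
Step 7: p0:escaped | p1:(0,1)->(0,2)->EXIT | p2:escaped | p3:escaped | p4:escaped
Exit steps: [4, 7, 1, 3, 3]
First to escape: p2 at step 1

Answer: 2 1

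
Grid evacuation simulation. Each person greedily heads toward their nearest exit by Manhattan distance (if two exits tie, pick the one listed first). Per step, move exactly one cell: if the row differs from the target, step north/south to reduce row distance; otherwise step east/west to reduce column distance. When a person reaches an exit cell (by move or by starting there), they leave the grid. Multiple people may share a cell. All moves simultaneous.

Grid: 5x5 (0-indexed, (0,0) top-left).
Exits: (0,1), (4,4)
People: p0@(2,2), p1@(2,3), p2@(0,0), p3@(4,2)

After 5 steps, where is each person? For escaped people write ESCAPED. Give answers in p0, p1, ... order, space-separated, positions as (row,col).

Step 1: p0:(2,2)->(1,2) | p1:(2,3)->(3,3) | p2:(0,0)->(0,1)->EXIT | p3:(4,2)->(4,3)
Step 2: p0:(1,2)->(0,2) | p1:(3,3)->(4,3) | p2:escaped | p3:(4,3)->(4,4)->EXIT
Step 3: p0:(0,2)->(0,1)->EXIT | p1:(4,3)->(4,4)->EXIT | p2:escaped | p3:escaped

ESCAPED ESCAPED ESCAPED ESCAPED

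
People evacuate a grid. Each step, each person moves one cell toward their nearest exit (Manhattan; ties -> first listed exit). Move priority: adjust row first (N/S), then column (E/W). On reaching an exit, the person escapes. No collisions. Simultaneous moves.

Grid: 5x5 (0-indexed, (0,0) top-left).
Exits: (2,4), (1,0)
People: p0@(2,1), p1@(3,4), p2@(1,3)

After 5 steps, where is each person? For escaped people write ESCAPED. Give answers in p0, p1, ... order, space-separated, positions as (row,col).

Step 1: p0:(2,1)->(1,1) | p1:(3,4)->(2,4)->EXIT | p2:(1,3)->(2,3)
Step 2: p0:(1,1)->(1,0)->EXIT | p1:escaped | p2:(2,3)->(2,4)->EXIT

ESCAPED ESCAPED ESCAPED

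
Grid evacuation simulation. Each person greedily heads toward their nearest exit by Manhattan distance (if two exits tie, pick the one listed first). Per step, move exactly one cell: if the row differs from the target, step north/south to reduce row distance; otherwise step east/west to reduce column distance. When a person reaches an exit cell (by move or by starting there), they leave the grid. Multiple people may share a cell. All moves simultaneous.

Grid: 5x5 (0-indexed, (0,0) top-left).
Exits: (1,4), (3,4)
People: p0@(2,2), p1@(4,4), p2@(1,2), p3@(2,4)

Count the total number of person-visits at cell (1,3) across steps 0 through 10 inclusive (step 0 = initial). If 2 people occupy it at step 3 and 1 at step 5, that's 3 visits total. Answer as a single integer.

Step 0: p0@(2,2) p1@(4,4) p2@(1,2) p3@(2,4) -> at (1,3): 0 [-], cum=0
Step 1: p0@(1,2) p1@ESC p2@(1,3) p3@ESC -> at (1,3): 1 [p2], cum=1
Step 2: p0@(1,3) p1@ESC p2@ESC p3@ESC -> at (1,3): 1 [p0], cum=2
Step 3: p0@ESC p1@ESC p2@ESC p3@ESC -> at (1,3): 0 [-], cum=2
Total visits = 2

Answer: 2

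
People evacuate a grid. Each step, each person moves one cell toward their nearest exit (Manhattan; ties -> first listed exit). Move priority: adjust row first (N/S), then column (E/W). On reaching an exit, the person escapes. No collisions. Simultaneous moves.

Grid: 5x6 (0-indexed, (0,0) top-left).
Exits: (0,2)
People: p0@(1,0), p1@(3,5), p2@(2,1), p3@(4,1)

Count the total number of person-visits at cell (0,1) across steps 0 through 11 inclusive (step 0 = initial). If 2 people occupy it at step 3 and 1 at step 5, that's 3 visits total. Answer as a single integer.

Answer: 3

Derivation:
Step 0: p0@(1,0) p1@(3,5) p2@(2,1) p3@(4,1) -> at (0,1): 0 [-], cum=0
Step 1: p0@(0,0) p1@(2,5) p2@(1,1) p3@(3,1) -> at (0,1): 0 [-], cum=0
Step 2: p0@(0,1) p1@(1,5) p2@(0,1) p3@(2,1) -> at (0,1): 2 [p0,p2], cum=2
Step 3: p0@ESC p1@(0,5) p2@ESC p3@(1,1) -> at (0,1): 0 [-], cum=2
Step 4: p0@ESC p1@(0,4) p2@ESC p3@(0,1) -> at (0,1): 1 [p3], cum=3
Step 5: p0@ESC p1@(0,3) p2@ESC p3@ESC -> at (0,1): 0 [-], cum=3
Step 6: p0@ESC p1@ESC p2@ESC p3@ESC -> at (0,1): 0 [-], cum=3
Total visits = 3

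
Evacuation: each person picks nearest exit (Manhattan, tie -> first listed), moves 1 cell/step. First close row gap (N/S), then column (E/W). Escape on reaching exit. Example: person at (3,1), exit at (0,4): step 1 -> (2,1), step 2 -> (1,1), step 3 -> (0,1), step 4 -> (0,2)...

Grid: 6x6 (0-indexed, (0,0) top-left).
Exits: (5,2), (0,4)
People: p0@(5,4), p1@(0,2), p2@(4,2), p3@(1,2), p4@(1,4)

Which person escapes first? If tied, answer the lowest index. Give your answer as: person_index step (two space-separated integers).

Step 1: p0:(5,4)->(5,3) | p1:(0,2)->(0,3) | p2:(4,2)->(5,2)->EXIT | p3:(1,2)->(0,2) | p4:(1,4)->(0,4)->EXIT
Step 2: p0:(5,3)->(5,2)->EXIT | p1:(0,3)->(0,4)->EXIT | p2:escaped | p3:(0,2)->(0,3) | p4:escaped
Step 3: p0:escaped | p1:escaped | p2:escaped | p3:(0,3)->(0,4)->EXIT | p4:escaped
Exit steps: [2, 2, 1, 3, 1]
First to escape: p2 at step 1

Answer: 2 1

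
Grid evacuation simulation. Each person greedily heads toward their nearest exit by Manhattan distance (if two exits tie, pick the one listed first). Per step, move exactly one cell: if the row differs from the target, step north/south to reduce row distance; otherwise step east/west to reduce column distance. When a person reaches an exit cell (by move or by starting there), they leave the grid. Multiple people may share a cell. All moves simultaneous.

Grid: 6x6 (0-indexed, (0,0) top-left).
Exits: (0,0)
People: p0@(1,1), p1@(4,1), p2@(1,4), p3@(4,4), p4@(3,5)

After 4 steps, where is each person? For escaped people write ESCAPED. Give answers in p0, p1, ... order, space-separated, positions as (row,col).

Step 1: p0:(1,1)->(0,1) | p1:(4,1)->(3,1) | p2:(1,4)->(0,4) | p3:(4,4)->(3,4) | p4:(3,5)->(2,5)
Step 2: p0:(0,1)->(0,0)->EXIT | p1:(3,1)->(2,1) | p2:(0,4)->(0,3) | p3:(3,4)->(2,4) | p4:(2,5)->(1,5)
Step 3: p0:escaped | p1:(2,1)->(1,1) | p2:(0,3)->(0,2) | p3:(2,4)->(1,4) | p4:(1,5)->(0,5)
Step 4: p0:escaped | p1:(1,1)->(0,1) | p2:(0,2)->(0,1) | p3:(1,4)->(0,4) | p4:(0,5)->(0,4)

ESCAPED (0,1) (0,1) (0,4) (0,4)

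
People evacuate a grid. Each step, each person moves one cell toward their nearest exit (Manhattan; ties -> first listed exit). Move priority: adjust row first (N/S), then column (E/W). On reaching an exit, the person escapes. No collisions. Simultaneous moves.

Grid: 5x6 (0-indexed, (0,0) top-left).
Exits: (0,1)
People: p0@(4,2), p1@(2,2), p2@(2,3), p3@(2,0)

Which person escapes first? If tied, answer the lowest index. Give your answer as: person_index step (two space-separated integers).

Answer: 1 3

Derivation:
Step 1: p0:(4,2)->(3,2) | p1:(2,2)->(1,2) | p2:(2,3)->(1,3) | p3:(2,0)->(1,0)
Step 2: p0:(3,2)->(2,2) | p1:(1,2)->(0,2) | p2:(1,3)->(0,3) | p3:(1,0)->(0,0)
Step 3: p0:(2,2)->(1,2) | p1:(0,2)->(0,1)->EXIT | p2:(0,3)->(0,2) | p3:(0,0)->(0,1)->EXIT
Step 4: p0:(1,2)->(0,2) | p1:escaped | p2:(0,2)->(0,1)->EXIT | p3:escaped
Step 5: p0:(0,2)->(0,1)->EXIT | p1:escaped | p2:escaped | p3:escaped
Exit steps: [5, 3, 4, 3]
First to escape: p1 at step 3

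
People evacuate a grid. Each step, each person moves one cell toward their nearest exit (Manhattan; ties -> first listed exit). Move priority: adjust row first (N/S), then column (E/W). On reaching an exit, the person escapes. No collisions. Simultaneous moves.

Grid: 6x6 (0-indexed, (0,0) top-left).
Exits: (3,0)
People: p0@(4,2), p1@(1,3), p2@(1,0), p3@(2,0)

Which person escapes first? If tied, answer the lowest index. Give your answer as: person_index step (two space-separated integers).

Answer: 3 1

Derivation:
Step 1: p0:(4,2)->(3,2) | p1:(1,3)->(2,3) | p2:(1,0)->(2,0) | p3:(2,0)->(3,0)->EXIT
Step 2: p0:(3,2)->(3,1) | p1:(2,3)->(3,3) | p2:(2,0)->(3,0)->EXIT | p3:escaped
Step 3: p0:(3,1)->(3,0)->EXIT | p1:(3,3)->(3,2) | p2:escaped | p3:escaped
Step 4: p0:escaped | p1:(3,2)->(3,1) | p2:escaped | p3:escaped
Step 5: p0:escaped | p1:(3,1)->(3,0)->EXIT | p2:escaped | p3:escaped
Exit steps: [3, 5, 2, 1]
First to escape: p3 at step 1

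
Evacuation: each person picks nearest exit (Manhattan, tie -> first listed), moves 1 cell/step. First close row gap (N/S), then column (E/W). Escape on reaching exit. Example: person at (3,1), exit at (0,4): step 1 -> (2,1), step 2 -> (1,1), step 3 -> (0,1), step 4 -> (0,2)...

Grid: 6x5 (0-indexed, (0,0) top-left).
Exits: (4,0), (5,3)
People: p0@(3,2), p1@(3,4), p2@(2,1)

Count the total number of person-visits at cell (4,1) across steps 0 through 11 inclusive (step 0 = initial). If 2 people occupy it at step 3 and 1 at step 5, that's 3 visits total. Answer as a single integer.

Step 0: p0@(3,2) p1@(3,4) p2@(2,1) -> at (4,1): 0 [-], cum=0
Step 1: p0@(4,2) p1@(4,4) p2@(3,1) -> at (4,1): 0 [-], cum=0
Step 2: p0@(4,1) p1@(5,4) p2@(4,1) -> at (4,1): 2 [p0,p2], cum=2
Step 3: p0@ESC p1@ESC p2@ESC -> at (4,1): 0 [-], cum=2
Total visits = 2

Answer: 2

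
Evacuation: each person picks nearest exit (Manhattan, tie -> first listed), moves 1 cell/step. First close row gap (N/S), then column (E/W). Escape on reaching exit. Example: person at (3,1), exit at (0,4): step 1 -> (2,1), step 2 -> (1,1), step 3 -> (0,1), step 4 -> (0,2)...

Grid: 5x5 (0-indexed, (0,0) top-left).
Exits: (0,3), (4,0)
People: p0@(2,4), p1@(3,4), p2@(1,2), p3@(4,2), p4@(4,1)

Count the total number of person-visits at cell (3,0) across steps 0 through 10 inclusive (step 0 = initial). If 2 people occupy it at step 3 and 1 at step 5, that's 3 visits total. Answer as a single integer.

Answer: 0

Derivation:
Step 0: p0@(2,4) p1@(3,4) p2@(1,2) p3@(4,2) p4@(4,1) -> at (3,0): 0 [-], cum=0
Step 1: p0@(1,4) p1@(2,4) p2@(0,2) p3@(4,1) p4@ESC -> at (3,0): 0 [-], cum=0
Step 2: p0@(0,4) p1@(1,4) p2@ESC p3@ESC p4@ESC -> at (3,0): 0 [-], cum=0
Step 3: p0@ESC p1@(0,4) p2@ESC p3@ESC p4@ESC -> at (3,0): 0 [-], cum=0
Step 4: p0@ESC p1@ESC p2@ESC p3@ESC p4@ESC -> at (3,0): 0 [-], cum=0
Total visits = 0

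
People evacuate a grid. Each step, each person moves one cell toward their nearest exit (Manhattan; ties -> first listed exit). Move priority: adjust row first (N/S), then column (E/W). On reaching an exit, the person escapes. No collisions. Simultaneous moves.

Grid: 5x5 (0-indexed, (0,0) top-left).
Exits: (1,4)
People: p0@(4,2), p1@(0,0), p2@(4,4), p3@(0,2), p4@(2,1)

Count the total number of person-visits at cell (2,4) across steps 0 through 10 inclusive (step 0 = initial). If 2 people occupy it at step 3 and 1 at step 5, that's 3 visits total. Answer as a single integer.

Step 0: p0@(4,2) p1@(0,0) p2@(4,4) p3@(0,2) p4@(2,1) -> at (2,4): 0 [-], cum=0
Step 1: p0@(3,2) p1@(1,0) p2@(3,4) p3@(1,2) p4@(1,1) -> at (2,4): 0 [-], cum=0
Step 2: p0@(2,2) p1@(1,1) p2@(2,4) p3@(1,3) p4@(1,2) -> at (2,4): 1 [p2], cum=1
Step 3: p0@(1,2) p1@(1,2) p2@ESC p3@ESC p4@(1,3) -> at (2,4): 0 [-], cum=1
Step 4: p0@(1,3) p1@(1,3) p2@ESC p3@ESC p4@ESC -> at (2,4): 0 [-], cum=1
Step 5: p0@ESC p1@ESC p2@ESC p3@ESC p4@ESC -> at (2,4): 0 [-], cum=1
Total visits = 1

Answer: 1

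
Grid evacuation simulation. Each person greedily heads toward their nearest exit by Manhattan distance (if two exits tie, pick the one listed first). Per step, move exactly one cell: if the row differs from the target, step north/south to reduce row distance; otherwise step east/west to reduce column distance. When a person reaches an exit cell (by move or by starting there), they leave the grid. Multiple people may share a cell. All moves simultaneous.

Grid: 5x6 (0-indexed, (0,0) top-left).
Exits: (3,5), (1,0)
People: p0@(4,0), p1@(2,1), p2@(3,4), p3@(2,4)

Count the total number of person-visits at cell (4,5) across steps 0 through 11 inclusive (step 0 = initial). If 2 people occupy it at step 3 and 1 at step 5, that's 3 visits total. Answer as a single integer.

Answer: 0

Derivation:
Step 0: p0@(4,0) p1@(2,1) p2@(3,4) p3@(2,4) -> at (4,5): 0 [-], cum=0
Step 1: p0@(3,0) p1@(1,1) p2@ESC p3@(3,4) -> at (4,5): 0 [-], cum=0
Step 2: p0@(2,0) p1@ESC p2@ESC p3@ESC -> at (4,5): 0 [-], cum=0
Step 3: p0@ESC p1@ESC p2@ESC p3@ESC -> at (4,5): 0 [-], cum=0
Total visits = 0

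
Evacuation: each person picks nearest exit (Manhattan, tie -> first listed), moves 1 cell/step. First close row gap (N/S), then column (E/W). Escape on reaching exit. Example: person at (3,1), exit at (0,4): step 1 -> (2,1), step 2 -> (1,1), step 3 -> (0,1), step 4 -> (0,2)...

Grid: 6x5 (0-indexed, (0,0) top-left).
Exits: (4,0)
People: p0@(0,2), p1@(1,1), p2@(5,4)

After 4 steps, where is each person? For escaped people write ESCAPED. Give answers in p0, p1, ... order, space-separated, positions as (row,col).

Step 1: p0:(0,2)->(1,2) | p1:(1,1)->(2,1) | p2:(5,4)->(4,4)
Step 2: p0:(1,2)->(2,2) | p1:(2,1)->(3,1) | p2:(4,4)->(4,3)
Step 3: p0:(2,2)->(3,2) | p1:(3,1)->(4,1) | p2:(4,3)->(4,2)
Step 4: p0:(3,2)->(4,2) | p1:(4,1)->(4,0)->EXIT | p2:(4,2)->(4,1)

(4,2) ESCAPED (4,1)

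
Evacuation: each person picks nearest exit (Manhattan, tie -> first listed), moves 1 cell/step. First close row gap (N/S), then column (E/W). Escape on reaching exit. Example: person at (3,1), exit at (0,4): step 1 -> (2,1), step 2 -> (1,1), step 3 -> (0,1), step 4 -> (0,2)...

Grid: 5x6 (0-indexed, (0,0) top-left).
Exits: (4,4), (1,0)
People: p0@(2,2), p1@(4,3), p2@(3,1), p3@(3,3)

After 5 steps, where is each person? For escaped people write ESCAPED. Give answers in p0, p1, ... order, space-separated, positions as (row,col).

Step 1: p0:(2,2)->(1,2) | p1:(4,3)->(4,4)->EXIT | p2:(3,1)->(2,1) | p3:(3,3)->(4,3)
Step 2: p0:(1,2)->(1,1) | p1:escaped | p2:(2,1)->(1,1) | p3:(4,3)->(4,4)->EXIT
Step 3: p0:(1,1)->(1,0)->EXIT | p1:escaped | p2:(1,1)->(1,0)->EXIT | p3:escaped

ESCAPED ESCAPED ESCAPED ESCAPED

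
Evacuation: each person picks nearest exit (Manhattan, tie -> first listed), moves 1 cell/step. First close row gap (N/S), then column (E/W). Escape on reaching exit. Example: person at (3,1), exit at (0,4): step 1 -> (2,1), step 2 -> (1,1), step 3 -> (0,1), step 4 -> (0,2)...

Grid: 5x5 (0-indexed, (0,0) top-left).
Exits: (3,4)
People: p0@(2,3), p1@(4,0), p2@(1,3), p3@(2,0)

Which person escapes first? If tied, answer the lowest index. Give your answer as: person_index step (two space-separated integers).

Step 1: p0:(2,3)->(3,3) | p1:(4,0)->(3,0) | p2:(1,3)->(2,3) | p3:(2,0)->(3,0)
Step 2: p0:(3,3)->(3,4)->EXIT | p1:(3,0)->(3,1) | p2:(2,3)->(3,3) | p3:(3,0)->(3,1)
Step 3: p0:escaped | p1:(3,1)->(3,2) | p2:(3,3)->(3,4)->EXIT | p3:(3,1)->(3,2)
Step 4: p0:escaped | p1:(3,2)->(3,3) | p2:escaped | p3:(3,2)->(3,3)
Step 5: p0:escaped | p1:(3,3)->(3,4)->EXIT | p2:escaped | p3:(3,3)->(3,4)->EXIT
Exit steps: [2, 5, 3, 5]
First to escape: p0 at step 2

Answer: 0 2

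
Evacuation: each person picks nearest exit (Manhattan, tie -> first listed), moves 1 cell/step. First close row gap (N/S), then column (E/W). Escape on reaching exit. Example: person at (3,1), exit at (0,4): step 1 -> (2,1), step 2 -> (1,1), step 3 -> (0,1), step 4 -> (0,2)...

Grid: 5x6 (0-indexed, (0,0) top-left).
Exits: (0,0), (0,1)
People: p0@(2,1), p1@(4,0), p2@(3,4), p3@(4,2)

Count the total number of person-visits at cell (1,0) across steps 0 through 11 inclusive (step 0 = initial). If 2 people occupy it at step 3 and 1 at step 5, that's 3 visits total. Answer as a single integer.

Step 0: p0@(2,1) p1@(4,0) p2@(3,4) p3@(4,2) -> at (1,0): 0 [-], cum=0
Step 1: p0@(1,1) p1@(3,0) p2@(2,4) p3@(3,2) -> at (1,0): 0 [-], cum=0
Step 2: p0@ESC p1@(2,0) p2@(1,4) p3@(2,2) -> at (1,0): 0 [-], cum=0
Step 3: p0@ESC p1@(1,0) p2@(0,4) p3@(1,2) -> at (1,0): 1 [p1], cum=1
Step 4: p0@ESC p1@ESC p2@(0,3) p3@(0,2) -> at (1,0): 0 [-], cum=1
Step 5: p0@ESC p1@ESC p2@(0,2) p3@ESC -> at (1,0): 0 [-], cum=1
Step 6: p0@ESC p1@ESC p2@ESC p3@ESC -> at (1,0): 0 [-], cum=1
Total visits = 1

Answer: 1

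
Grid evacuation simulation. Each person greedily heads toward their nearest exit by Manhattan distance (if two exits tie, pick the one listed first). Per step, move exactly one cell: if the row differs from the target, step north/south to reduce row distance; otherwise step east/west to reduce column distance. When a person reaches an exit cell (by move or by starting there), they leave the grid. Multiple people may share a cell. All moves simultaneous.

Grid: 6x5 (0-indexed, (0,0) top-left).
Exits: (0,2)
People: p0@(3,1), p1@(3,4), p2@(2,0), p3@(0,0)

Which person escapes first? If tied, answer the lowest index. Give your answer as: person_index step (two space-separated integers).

Step 1: p0:(3,1)->(2,1) | p1:(3,4)->(2,4) | p2:(2,0)->(1,0) | p3:(0,0)->(0,1)
Step 2: p0:(2,1)->(1,1) | p1:(2,4)->(1,4) | p2:(1,0)->(0,0) | p3:(0,1)->(0,2)->EXIT
Step 3: p0:(1,1)->(0,1) | p1:(1,4)->(0,4) | p2:(0,0)->(0,1) | p3:escaped
Step 4: p0:(0,1)->(0,2)->EXIT | p1:(0,4)->(0,3) | p2:(0,1)->(0,2)->EXIT | p3:escaped
Step 5: p0:escaped | p1:(0,3)->(0,2)->EXIT | p2:escaped | p3:escaped
Exit steps: [4, 5, 4, 2]
First to escape: p3 at step 2

Answer: 3 2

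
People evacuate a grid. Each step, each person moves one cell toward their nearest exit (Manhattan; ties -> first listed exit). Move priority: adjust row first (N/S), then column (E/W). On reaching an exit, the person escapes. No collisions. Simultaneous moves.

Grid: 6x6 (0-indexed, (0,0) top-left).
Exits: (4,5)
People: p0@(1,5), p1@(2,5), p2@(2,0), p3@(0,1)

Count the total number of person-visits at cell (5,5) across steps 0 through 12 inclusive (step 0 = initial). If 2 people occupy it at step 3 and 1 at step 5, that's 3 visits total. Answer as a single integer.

Step 0: p0@(1,5) p1@(2,5) p2@(2,0) p3@(0,1) -> at (5,5): 0 [-], cum=0
Step 1: p0@(2,5) p1@(3,5) p2@(3,0) p3@(1,1) -> at (5,5): 0 [-], cum=0
Step 2: p0@(3,5) p1@ESC p2@(4,0) p3@(2,1) -> at (5,5): 0 [-], cum=0
Step 3: p0@ESC p1@ESC p2@(4,1) p3@(3,1) -> at (5,5): 0 [-], cum=0
Step 4: p0@ESC p1@ESC p2@(4,2) p3@(4,1) -> at (5,5): 0 [-], cum=0
Step 5: p0@ESC p1@ESC p2@(4,3) p3@(4,2) -> at (5,5): 0 [-], cum=0
Step 6: p0@ESC p1@ESC p2@(4,4) p3@(4,3) -> at (5,5): 0 [-], cum=0
Step 7: p0@ESC p1@ESC p2@ESC p3@(4,4) -> at (5,5): 0 [-], cum=0
Step 8: p0@ESC p1@ESC p2@ESC p3@ESC -> at (5,5): 0 [-], cum=0
Total visits = 0

Answer: 0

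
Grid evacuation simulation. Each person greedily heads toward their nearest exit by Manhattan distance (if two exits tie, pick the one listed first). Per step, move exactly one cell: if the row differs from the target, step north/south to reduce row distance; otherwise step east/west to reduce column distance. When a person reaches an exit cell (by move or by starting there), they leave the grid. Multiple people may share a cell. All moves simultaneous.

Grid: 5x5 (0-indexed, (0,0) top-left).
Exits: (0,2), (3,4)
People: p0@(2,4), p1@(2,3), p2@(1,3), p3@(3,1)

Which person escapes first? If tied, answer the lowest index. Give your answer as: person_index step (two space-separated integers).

Answer: 0 1

Derivation:
Step 1: p0:(2,4)->(3,4)->EXIT | p1:(2,3)->(3,3) | p2:(1,3)->(0,3) | p3:(3,1)->(3,2)
Step 2: p0:escaped | p1:(3,3)->(3,4)->EXIT | p2:(0,3)->(0,2)->EXIT | p3:(3,2)->(3,3)
Step 3: p0:escaped | p1:escaped | p2:escaped | p3:(3,3)->(3,4)->EXIT
Exit steps: [1, 2, 2, 3]
First to escape: p0 at step 1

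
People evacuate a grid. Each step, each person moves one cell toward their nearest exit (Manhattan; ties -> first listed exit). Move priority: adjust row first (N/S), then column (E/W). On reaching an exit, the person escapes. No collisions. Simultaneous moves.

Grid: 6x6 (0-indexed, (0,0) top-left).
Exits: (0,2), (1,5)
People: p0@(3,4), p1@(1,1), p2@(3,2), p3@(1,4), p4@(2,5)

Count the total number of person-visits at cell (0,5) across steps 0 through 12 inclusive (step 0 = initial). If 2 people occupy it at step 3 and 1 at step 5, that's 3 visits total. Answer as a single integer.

Step 0: p0@(3,4) p1@(1,1) p2@(3,2) p3@(1,4) p4@(2,5) -> at (0,5): 0 [-], cum=0
Step 1: p0@(2,4) p1@(0,1) p2@(2,2) p3@ESC p4@ESC -> at (0,5): 0 [-], cum=0
Step 2: p0@(1,4) p1@ESC p2@(1,2) p3@ESC p4@ESC -> at (0,5): 0 [-], cum=0
Step 3: p0@ESC p1@ESC p2@ESC p3@ESC p4@ESC -> at (0,5): 0 [-], cum=0
Total visits = 0

Answer: 0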